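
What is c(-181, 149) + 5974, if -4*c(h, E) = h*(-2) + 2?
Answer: 5883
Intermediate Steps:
c(h, E) = -½ + h/2 (c(h, E) = -(h*(-2) + 2)/4 = -(-2*h + 2)/4 = -(2 - 2*h)/4 = -½ + h/2)
c(-181, 149) + 5974 = (-½ + (½)*(-181)) + 5974 = (-½ - 181/2) + 5974 = -91 + 5974 = 5883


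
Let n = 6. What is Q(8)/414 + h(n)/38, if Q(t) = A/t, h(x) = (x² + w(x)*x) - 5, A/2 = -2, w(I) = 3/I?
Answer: 14057/15732 ≈ 0.89353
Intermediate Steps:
A = -4 (A = 2*(-2) = -4)
h(x) = -2 + x² (h(x) = (x² + (3/x)*x) - 5 = (x² + 3) - 5 = (3 + x²) - 5 = -2 + x²)
Q(t) = -4/t
Q(8)/414 + h(n)/38 = -4/8/414 + (-2 + 6²)/38 = -4*⅛*(1/414) + (-2 + 36)*(1/38) = -½*1/414 + 34*(1/38) = -1/828 + 17/19 = 14057/15732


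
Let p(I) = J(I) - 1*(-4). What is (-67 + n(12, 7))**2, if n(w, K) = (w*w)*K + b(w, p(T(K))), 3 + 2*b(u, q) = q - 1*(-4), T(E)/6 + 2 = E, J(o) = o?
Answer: 3674889/4 ≈ 9.1872e+5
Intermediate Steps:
T(E) = -12 + 6*E
p(I) = 4 + I (p(I) = I - 1*(-4) = I + 4 = 4 + I)
b(u, q) = 1/2 + q/2 (b(u, q) = -3/2 + (q - 1*(-4))/2 = -3/2 + (q + 4)/2 = -3/2 + (4 + q)/2 = -3/2 + (2 + q/2) = 1/2 + q/2)
n(w, K) = -7/2 + 3*K + K*w**2 (n(w, K) = (w*w)*K + (1/2 + (4 + (-12 + 6*K))/2) = w**2*K + (1/2 + (-8 + 6*K)/2) = K*w**2 + (1/2 + (-4 + 3*K)) = K*w**2 + (-7/2 + 3*K) = -7/2 + 3*K + K*w**2)
(-67 + n(12, 7))**2 = (-67 + (-7/2 + 3*7 + 7*12**2))**2 = (-67 + (-7/2 + 21 + 7*144))**2 = (-67 + (-7/2 + 21 + 1008))**2 = (-67 + 2051/2)**2 = (1917/2)**2 = 3674889/4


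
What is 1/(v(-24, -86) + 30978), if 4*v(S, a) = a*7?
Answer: 2/61655 ≈ 3.2439e-5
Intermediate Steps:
v(S, a) = 7*a/4 (v(S, a) = (a*7)/4 = (7*a)/4 = 7*a/4)
1/(v(-24, -86) + 30978) = 1/((7/4)*(-86) + 30978) = 1/(-301/2 + 30978) = 1/(61655/2) = 2/61655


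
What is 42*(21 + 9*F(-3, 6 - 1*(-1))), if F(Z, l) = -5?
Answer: -1008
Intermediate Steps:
42*(21 + 9*F(-3, 6 - 1*(-1))) = 42*(21 + 9*(-5)) = 42*(21 - 45) = 42*(-24) = -1008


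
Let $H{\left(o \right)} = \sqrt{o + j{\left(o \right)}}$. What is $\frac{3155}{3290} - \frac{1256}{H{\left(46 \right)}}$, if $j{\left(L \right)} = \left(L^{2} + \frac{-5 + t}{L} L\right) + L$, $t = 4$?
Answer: $\frac{631}{658} - \frac{1256 \sqrt{2207}}{2207} \approx -25.777$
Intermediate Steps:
$j{\left(L \right)} = -1 + L + L^{2}$ ($j{\left(L \right)} = \left(L^{2} + \frac{-5 + 4}{L} L\right) + L = \left(L^{2} + - \frac{1}{L} L\right) + L = \left(L^{2} - 1\right) + L = \left(-1 + L^{2}\right) + L = -1 + L + L^{2}$)
$H{\left(o \right)} = \sqrt{-1 + o^{2} + 2 o}$ ($H{\left(o \right)} = \sqrt{o + \left(-1 + o + o^{2}\right)} = \sqrt{-1 + o^{2} + 2 o}$)
$\frac{3155}{3290} - \frac{1256}{H{\left(46 \right)}} = \frac{3155}{3290} - \frac{1256}{\sqrt{-1 + 46^{2} + 2 \cdot 46}} = 3155 \cdot \frac{1}{3290} - \frac{1256}{\sqrt{-1 + 2116 + 92}} = \frac{631}{658} - \frac{1256}{\sqrt{2207}} = \frac{631}{658} - 1256 \frac{\sqrt{2207}}{2207} = \frac{631}{658} - \frac{1256 \sqrt{2207}}{2207}$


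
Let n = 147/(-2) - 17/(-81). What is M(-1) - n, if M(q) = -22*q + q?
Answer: 15275/162 ≈ 94.290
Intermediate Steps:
n = -11873/162 (n = 147*(-1/2) - 17*(-1/81) = -147/2 + 17/81 = -11873/162 ≈ -73.290)
M(q) = -21*q
M(-1) - n = -21*(-1) - 1*(-11873/162) = 21 + 11873/162 = 15275/162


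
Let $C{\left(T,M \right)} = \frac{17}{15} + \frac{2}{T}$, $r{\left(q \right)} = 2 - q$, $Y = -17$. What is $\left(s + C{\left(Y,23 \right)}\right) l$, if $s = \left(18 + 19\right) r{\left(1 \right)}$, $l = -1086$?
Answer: $- \frac{3509228}{85} \approx -41285.0$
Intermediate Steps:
$s = 37$ ($s = \left(18 + 19\right) \left(2 - 1\right) = 37 \left(2 - 1\right) = 37 \cdot 1 = 37$)
$C{\left(T,M \right)} = \frac{17}{15} + \frac{2}{T}$ ($C{\left(T,M \right)} = 17 \cdot \frac{1}{15} + \frac{2}{T} = \frac{17}{15} + \frac{2}{T}$)
$\left(s + C{\left(Y,23 \right)}\right) l = \left(37 + \left(\frac{17}{15} + \frac{2}{-17}\right)\right) \left(-1086\right) = \left(37 + \left(\frac{17}{15} + 2 \left(- \frac{1}{17}\right)\right)\right) \left(-1086\right) = \left(37 + \left(\frac{17}{15} - \frac{2}{17}\right)\right) \left(-1086\right) = \left(37 + \frac{259}{255}\right) \left(-1086\right) = \frac{9694}{255} \left(-1086\right) = - \frac{3509228}{85}$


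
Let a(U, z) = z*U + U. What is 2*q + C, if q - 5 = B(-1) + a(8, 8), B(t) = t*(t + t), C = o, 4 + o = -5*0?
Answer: 154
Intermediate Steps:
o = -4 (o = -4 - 5*0 = -4 + 0 = -4)
C = -4
B(t) = 2*t² (B(t) = t*(2*t) = 2*t²)
a(U, z) = U + U*z (a(U, z) = U*z + U = U + U*z)
q = 79 (q = 5 + (2*(-1)² + 8*(1 + 8)) = 5 + (2*1 + 8*9) = 5 + (2 + 72) = 5 + 74 = 79)
2*q + C = 2*79 - 4 = 158 - 4 = 154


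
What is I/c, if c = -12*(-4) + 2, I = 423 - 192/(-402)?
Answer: 28373/3350 ≈ 8.4696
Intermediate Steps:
I = 28373/67 (I = 423 - 192*(-1/402) = 423 + 32/67 = 28373/67 ≈ 423.48)
c = 50 (c = 48 + 2 = 50)
I/c = (28373/67)/50 = (28373/67)*(1/50) = 28373/3350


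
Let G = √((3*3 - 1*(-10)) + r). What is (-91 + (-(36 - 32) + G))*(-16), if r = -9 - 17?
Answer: 1520 - 16*I*√7 ≈ 1520.0 - 42.332*I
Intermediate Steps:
r = -26
G = I*√7 (G = √((3*3 - 1*(-10)) - 26) = √((9 + 10) - 26) = √(19 - 26) = √(-7) = I*√7 ≈ 2.6458*I)
(-91 + (-(36 - 32) + G))*(-16) = (-91 + (-(36 - 32) + I*√7))*(-16) = (-91 + (-1*4 + I*√7))*(-16) = (-91 + (-4 + I*√7))*(-16) = (-95 + I*√7)*(-16) = 1520 - 16*I*√7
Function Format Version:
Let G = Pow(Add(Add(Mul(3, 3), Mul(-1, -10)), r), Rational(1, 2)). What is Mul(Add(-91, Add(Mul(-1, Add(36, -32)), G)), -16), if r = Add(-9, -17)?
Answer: Add(1520, Mul(-16, I, Pow(7, Rational(1, 2)))) ≈ Add(1520.0, Mul(-42.332, I))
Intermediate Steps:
r = -26
G = Mul(I, Pow(7, Rational(1, 2))) (G = Pow(Add(Add(Mul(3, 3), Mul(-1, -10)), -26), Rational(1, 2)) = Pow(Add(Add(9, 10), -26), Rational(1, 2)) = Pow(Add(19, -26), Rational(1, 2)) = Pow(-7, Rational(1, 2)) = Mul(I, Pow(7, Rational(1, 2))) ≈ Mul(2.6458, I))
Mul(Add(-91, Add(Mul(-1, Add(36, -32)), G)), -16) = Mul(Add(-91, Add(Mul(-1, Add(36, -32)), Mul(I, Pow(7, Rational(1, 2))))), -16) = Mul(Add(-91, Add(Mul(-1, 4), Mul(I, Pow(7, Rational(1, 2))))), -16) = Mul(Add(-91, Add(-4, Mul(I, Pow(7, Rational(1, 2))))), -16) = Mul(Add(-95, Mul(I, Pow(7, Rational(1, 2)))), -16) = Add(1520, Mul(-16, I, Pow(7, Rational(1, 2))))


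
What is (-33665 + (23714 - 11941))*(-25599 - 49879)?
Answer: 1652364376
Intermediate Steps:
(-33665 + (23714 - 11941))*(-25599 - 49879) = (-33665 + 11773)*(-75478) = -21892*(-75478) = 1652364376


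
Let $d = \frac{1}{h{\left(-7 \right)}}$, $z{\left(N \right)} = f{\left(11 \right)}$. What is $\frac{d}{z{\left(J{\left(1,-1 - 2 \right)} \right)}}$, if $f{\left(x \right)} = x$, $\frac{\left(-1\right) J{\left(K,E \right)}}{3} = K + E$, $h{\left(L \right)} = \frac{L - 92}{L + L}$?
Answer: $\frac{14}{1089} \approx 0.012856$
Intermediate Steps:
$h{\left(L \right)} = \frac{-92 + L}{2 L}$
$J{\left(K,E \right)} = - 3 E - 3 K$ ($J{\left(K,E \right)} = - 3 \left(K + E\right) = - 3 \left(E + K\right) = - 3 E - 3 K$)
$z{\left(N \right)} = 11$
$d = \frac{14}{99}$ ($d = \frac{1}{\frac{1}{2} \frac{1}{-7} \left(-92 - 7\right)} = \frac{1}{\frac{1}{2} \left(- \frac{1}{7}\right) \left(-99\right)} = \frac{1}{\frac{99}{14}} = \frac{14}{99} \approx 0.14141$)
$\frac{d}{z{\left(J{\left(1,-1 - 2 \right)} \right)}} = \frac{14}{99 \cdot 11} = \frac{14}{99} \cdot \frac{1}{11} = \frac{14}{1089}$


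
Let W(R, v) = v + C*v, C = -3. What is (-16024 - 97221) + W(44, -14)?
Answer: -113217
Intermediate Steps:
W(R, v) = -2*v (W(R, v) = v - 3*v = -2*v)
(-16024 - 97221) + W(44, -14) = (-16024 - 97221) - 2*(-14) = -113245 + 28 = -113217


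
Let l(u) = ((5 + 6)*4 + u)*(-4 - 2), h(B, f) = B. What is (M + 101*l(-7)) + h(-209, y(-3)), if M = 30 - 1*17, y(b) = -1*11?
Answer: -22618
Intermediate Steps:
y(b) = -11
l(u) = -264 - 6*u (l(u) = (11*4 + u)*(-6) = (44 + u)*(-6) = -264 - 6*u)
M = 13 (M = 30 - 17 = 13)
(M + 101*l(-7)) + h(-209, y(-3)) = (13 + 101*(-264 - 6*(-7))) - 209 = (13 + 101*(-264 + 42)) - 209 = (13 + 101*(-222)) - 209 = (13 - 22422) - 209 = -22409 - 209 = -22618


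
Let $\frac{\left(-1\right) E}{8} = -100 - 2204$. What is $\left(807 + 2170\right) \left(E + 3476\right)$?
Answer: $65220116$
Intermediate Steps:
$E = 18432$ ($E = - 8 \left(-100 - 2204\right) = \left(-8\right) \left(-2304\right) = 18432$)
$\left(807 + 2170\right) \left(E + 3476\right) = \left(807 + 2170\right) \left(18432 + 3476\right) = 2977 \cdot 21908 = 65220116$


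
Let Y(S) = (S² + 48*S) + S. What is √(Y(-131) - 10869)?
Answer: I*√127 ≈ 11.269*I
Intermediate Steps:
Y(S) = S² + 49*S
√(Y(-131) - 10869) = √(-131*(49 - 131) - 10869) = √(-131*(-82) - 10869) = √(10742 - 10869) = √(-127) = I*√127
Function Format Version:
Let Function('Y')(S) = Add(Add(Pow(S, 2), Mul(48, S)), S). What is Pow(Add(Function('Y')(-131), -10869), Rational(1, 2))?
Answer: Mul(I, Pow(127, Rational(1, 2))) ≈ Mul(11.269, I)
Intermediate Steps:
Function('Y')(S) = Add(Pow(S, 2), Mul(49, S))
Pow(Add(Function('Y')(-131), -10869), Rational(1, 2)) = Pow(Add(Mul(-131, Add(49, -131)), -10869), Rational(1, 2)) = Pow(Add(Mul(-131, -82), -10869), Rational(1, 2)) = Pow(Add(10742, -10869), Rational(1, 2)) = Pow(-127, Rational(1, 2)) = Mul(I, Pow(127, Rational(1, 2)))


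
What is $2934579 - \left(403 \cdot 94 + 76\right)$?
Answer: $2896621$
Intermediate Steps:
$2934579 - \left(403 \cdot 94 + 76\right) = 2934579 - \left(37882 + 76\right) = 2934579 - 37958 = 2896621$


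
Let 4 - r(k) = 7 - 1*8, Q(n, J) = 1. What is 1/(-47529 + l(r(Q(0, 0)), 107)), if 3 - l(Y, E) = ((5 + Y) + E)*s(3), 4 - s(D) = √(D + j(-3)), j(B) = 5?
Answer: -7999/383885754 - 13*√2/127961918 ≈ -2.0981e-5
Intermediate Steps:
s(D) = 4 - √(5 + D) (s(D) = 4 - √(D + 5) = 4 - √(5 + D))
r(k) = 5 (r(k) = 4 - (7 - 1*8) = 4 - (7 - 8) = 4 - 1*(-1) = 4 + 1 = 5)
l(Y, E) = 3 - (4 - 2*√2)*(5 + E + Y) (l(Y, E) = 3 - ((5 + Y) + E)*(4 - √(5 + 3)) = 3 - (5 + E + Y)*(4 - √8) = 3 - (5 + E + Y)*(4 - 2*√2) = 3 - (4 - 2*√2)*(5 + E + Y))
1/(-47529 + l(r(Q(0, 0)), 107)) = 1/(-47529 + (-17 + 10*√2 - 2*107*(2 - √2) - 2*5*(2 - √2))) = 1/(-47529 + (-17 + 10*√2 + (-428 + 214*√2) + (-20 + 10*√2))) = 1/(-47529 + (-465 + 234*√2)) = 1/(-47994 + 234*√2)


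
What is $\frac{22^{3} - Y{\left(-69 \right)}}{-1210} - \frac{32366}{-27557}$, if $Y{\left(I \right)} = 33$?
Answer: $- \frac{4606449}{606254} \approx -7.5982$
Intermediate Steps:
$\frac{22^{3} - Y{\left(-69 \right)}}{-1210} - \frac{32366}{-27557} = \frac{22^{3} - 33}{-1210} - \frac{32366}{-27557} = \left(10648 - 33\right) \left(- \frac{1}{1210}\right) - - \frac{32366}{27557} = 10615 \left(- \frac{1}{1210}\right) + \frac{32366}{27557} = - \frac{193}{22} + \frac{32366}{27557} = - \frac{4606449}{606254}$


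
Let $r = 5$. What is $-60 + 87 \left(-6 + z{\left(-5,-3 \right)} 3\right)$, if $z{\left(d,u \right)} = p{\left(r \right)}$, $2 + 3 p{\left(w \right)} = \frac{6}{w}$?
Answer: $- \frac{3258}{5} \approx -651.6$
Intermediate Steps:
$p{\left(w \right)} = - \frac{2}{3} + \frac{2}{w}$ ($p{\left(w \right)} = - \frac{2}{3} + \frac{6 \frac{1}{w}}{3} = - \frac{2}{3} + \frac{2}{w}$)
$z{\left(d,u \right)} = - \frac{4}{15}$ ($z{\left(d,u \right)} = - \frac{2}{3} + \frac{2}{5} = - \frac{4}{15}$)
$-60 + 87 \left(-6 + z{\left(-5,-3 \right)} 3\right) = -60 + 87 \left(-6 - \frac{4}{5}\right) = -60 + 87 \left(- \frac{34}{5}\right) = -60 - \frac{2958}{5} = - \frac{3258}{5}$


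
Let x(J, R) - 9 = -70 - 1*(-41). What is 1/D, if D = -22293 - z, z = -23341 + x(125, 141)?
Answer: 1/1068 ≈ 0.00093633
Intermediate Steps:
x(J, R) = -20 (x(J, R) = 9 + (-70 - 1*(-41)) = 9 + (-70 + 41) = 9 - 29 = -20)
z = -23361 (z = -23341 - 20 = -23361)
D = 1068 (D = -22293 - 1*(-23361) = -22293 + 23361 = 1068)
1/D = 1/1068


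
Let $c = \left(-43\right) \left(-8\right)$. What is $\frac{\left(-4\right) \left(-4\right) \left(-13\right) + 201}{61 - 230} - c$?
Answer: $- \frac{58129}{169} \approx -343.96$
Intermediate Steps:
$c = 344$
$\frac{\left(-4\right) \left(-4\right) \left(-13\right) + 201}{61 - 230} - c = \frac{\left(-4\right) \left(-4\right) \left(-13\right) + 201}{61 - 230} - 344 = \frac{16 \left(-13\right) + 201}{-169} - 344 = \left(-208 + 201\right) \left(- \frac{1}{169}\right) - 344 = \left(-7\right) \left(- \frac{1}{169}\right) - 344 = \frac{7}{169} - 344 = - \frac{58129}{169}$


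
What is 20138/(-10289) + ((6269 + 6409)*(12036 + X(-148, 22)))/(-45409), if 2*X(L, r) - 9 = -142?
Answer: -1562263210211/467213201 ≈ -3343.8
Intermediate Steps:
X(L, r) = -133/2 (X(L, r) = 9/2 + (1/2)*(-142) = 9/2 - 71 = -133/2)
20138/(-10289) + ((6269 + 6409)*(12036 + X(-148, 22)))/(-45409) = 20138/(-10289) + ((6269 + 6409)*(12036 - 133/2))/(-45409) = 20138*(-1/10289) + (12678*(23939/2))*(-1/45409) = -20138/10289 + 151749321*(-1/45409) = -20138/10289 - 151749321/45409 = -1562263210211/467213201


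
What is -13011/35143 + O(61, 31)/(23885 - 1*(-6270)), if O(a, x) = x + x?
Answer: -390167839/1059737165 ≈ -0.36817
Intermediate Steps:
O(a, x) = 2*x
-13011/35143 + O(61, 31)/(23885 - 1*(-6270)) = -13011/35143 + (2*31)/(23885 - 1*(-6270)) = -13011*1/35143 + 62/(23885 + 6270) = -13011/35143 + 62/30155 = -390167839/1059737165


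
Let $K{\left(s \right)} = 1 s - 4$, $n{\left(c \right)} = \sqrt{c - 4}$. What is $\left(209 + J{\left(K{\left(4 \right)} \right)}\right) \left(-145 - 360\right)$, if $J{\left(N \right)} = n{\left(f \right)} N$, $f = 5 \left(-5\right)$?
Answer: $-105545$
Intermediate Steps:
$f = -25$
$n{\left(c \right)} = \sqrt{-4 + c}$
$K{\left(s \right)} = -4 + s$ ($K{\left(s \right)} = s - 4 = -4 + s$)
$J{\left(N \right)} = i N \sqrt{29}$ ($J{\left(N \right)} = \sqrt{-4 - 25} N = \sqrt{-29} N = i \sqrt{29} N = i N \sqrt{29}$)
$\left(209 + J{\left(K{\left(4 \right)} \right)}\right) \left(-145 - 360\right) = \left(209 + i \left(-4 + 4\right) \sqrt{29}\right) \left(-145 - 360\right) = \left(209 + i 0 \sqrt{29}\right) \left(-505\right) = \left(209 + 0\right) \left(-505\right) = 209 \left(-505\right) = -105545$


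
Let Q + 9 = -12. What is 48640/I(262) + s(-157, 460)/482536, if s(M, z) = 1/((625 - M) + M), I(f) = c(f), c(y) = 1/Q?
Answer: -308050982399999/301585000 ≈ -1.0214e+6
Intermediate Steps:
Q = -21 (Q = -9 - 12 = -21)
c(y) = -1/21 (c(y) = 1/(-21) = -1/21)
I(f) = -1/21
s(M, z) = 1/625
48640/I(262) + s(-157, 460)/482536 = 48640/(-1/21) + (1/625)/482536 = 48640*(-21) + (1/625)*(1/482536) = -1021440 + 1/301585000 = -308050982399999/301585000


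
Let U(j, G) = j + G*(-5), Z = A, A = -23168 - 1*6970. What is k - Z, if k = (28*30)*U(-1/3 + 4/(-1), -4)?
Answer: 43298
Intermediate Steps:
A = -30138 (A = -23168 - 6970 = -30138)
Z = -30138
U(j, G) = j - 5*G
k = 13160 (k = (28*30)*((-1/3 + 4/(-1)) - 5*(-4)) = 840*((-1*1/3 + 4*(-1)) + 20) = 840*((-1/3 - 4) + 20) = 840*(-13/3 + 20) = 840*(47/3) = 13160)
k - Z = 13160 - 1*(-30138) = 13160 + 30138 = 43298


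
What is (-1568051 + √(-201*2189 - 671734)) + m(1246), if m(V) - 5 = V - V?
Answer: -1568046 + I*√1111723 ≈ -1.568e+6 + 1054.4*I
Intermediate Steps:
m(V) = 5 (m(V) = 5 + (V - V) = 5 + 0 = 5)
(-1568051 + √(-201*2189 - 671734)) + m(1246) = (-1568051 + √(-201*2189 - 671734)) + 5 = (-1568051 + √(-439989 - 671734)) + 5 = (-1568051 + √(-1111723)) + 5 = (-1568051 + I*√1111723) + 5 = -1568046 + I*√1111723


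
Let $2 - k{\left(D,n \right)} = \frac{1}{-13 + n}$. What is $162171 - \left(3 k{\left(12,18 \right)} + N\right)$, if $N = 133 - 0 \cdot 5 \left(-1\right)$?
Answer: $\frac{810163}{5} \approx 1.6203 \cdot 10^{5}$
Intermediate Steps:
$k{\left(D,n \right)} = 2 - \frac{1}{-13 + n}$
$N = 133$ ($N = 133 - 0 \left(-1\right) = 133 - 0 = 133 + 0 = 133$)
$162171 - \left(3 k{\left(12,18 \right)} + N\right) = 162171 - \left(3 \frac{-27 + 2 \cdot 18}{-13 + 18} + 133\right) = 162171 - \left(3 \frac{-27 + 36}{5} + 133\right) = 162171 - \left(3 \cdot \frac{1}{5} \cdot 9 + 133\right) = 162171 - \left(3 \cdot \frac{9}{5} + 133\right) = 162171 - \left(\frac{27}{5} + 133\right) = 162171 - \frac{692}{5} = \frac{810163}{5}$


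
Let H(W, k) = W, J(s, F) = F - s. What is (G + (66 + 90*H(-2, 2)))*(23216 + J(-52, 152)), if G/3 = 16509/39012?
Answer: -8583119685/3251 ≈ -2.6401e+6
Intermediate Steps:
G = 16509/13004 (G = 3*(16509/39012) = 3*(16509*(1/39012)) = 3*(5503/13004) = 16509/13004 ≈ 1.2695)
(G + (66 + 90*H(-2, 2)))*(23216 + J(-52, 152)) = (16509/13004 + (66 + 90*(-2)))*(23216 + (152 - 1*(-52))) = (16509/13004 + (66 - 180))*(23216 + (152 + 52)) = (16509/13004 - 114)*(23216 + 204) = -1465947/13004*23420 = -8583119685/3251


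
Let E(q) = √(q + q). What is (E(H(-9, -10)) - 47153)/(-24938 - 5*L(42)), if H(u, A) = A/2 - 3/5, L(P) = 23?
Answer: 47153/25053 - 2*I*√70/125265 ≈ 1.8821 - 0.00013358*I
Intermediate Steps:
H(u, A) = -⅗ + A/2 (H(u, A) = A*(½) - 3*⅕ = A/2 - ⅗ = -⅗ + A/2)
E(q) = √2*√q (E(q) = √(2*q) = √2*√q)
(E(H(-9, -10)) - 47153)/(-24938 - 5*L(42)) = (√2*√(-⅗ + (½)*(-10)) - 47153)/(-24938 - 5*23) = (√2*√(-⅗ - 5) - 47153)/(-24938 - 115) = (√2*√(-28/5) - 47153)/(-25053) = (√2*(2*I*√35/5) - 47153)*(-1/25053) = (2*I*√70/5 - 47153)*(-1/25053) = (-47153 + 2*I*√70/5)*(-1/25053) = 47153/25053 - 2*I*√70/125265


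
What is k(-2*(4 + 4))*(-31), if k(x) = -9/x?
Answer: -279/16 ≈ -17.438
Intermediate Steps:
k(-2*(4 + 4))*(-31) = -9*(-1/(2*(4 + 4)))*(-31) = -9/((-2*8))*(-31) = -9/(-16)*(-31) = -9*(-1/16)*(-31) = (9/16)*(-31) = -279/16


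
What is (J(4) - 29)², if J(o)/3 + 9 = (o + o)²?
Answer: 18496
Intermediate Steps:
J(o) = -27 + 12*o² (J(o) = -27 + 3*(o + o)² = -27 + 3*(2*o)² = -27 + 3*(4*o²) = -27 + 12*o²)
(J(4) - 29)² = ((-27 + 12*4²) - 29)² = ((-27 + 12*16) - 29)² = ((-27 + 192) - 29)² = (165 - 29)² = 136² = 18496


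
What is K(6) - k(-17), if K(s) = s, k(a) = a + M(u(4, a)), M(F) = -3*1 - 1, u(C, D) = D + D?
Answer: 27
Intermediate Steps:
u(C, D) = 2*D
M(F) = -4 (M(F) = -3 - 1 = -4)
k(a) = -4 + a (k(a) = a - 4 = -4 + a)
K(6) - k(-17) = 6 - (-4 - 17) = 6 - 1*(-21) = 6 + 21 = 27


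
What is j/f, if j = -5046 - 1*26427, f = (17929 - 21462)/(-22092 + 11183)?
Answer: -343338957/3533 ≈ -97181.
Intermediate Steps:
f = 3533/10909 (f = -3533/(-10909) = -3533*(-1/10909) = 3533/10909 ≈ 0.32386)
j = -31473 (j = -5046 - 26427 = -31473)
j/f = -31473/3533/10909 = -31473*10909/3533 = -343338957/3533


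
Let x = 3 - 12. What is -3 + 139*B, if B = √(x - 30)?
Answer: -3 + 139*I*√39 ≈ -3.0 + 868.05*I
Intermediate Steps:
x = -9
B = I*√39 (B = √(-9 - 30) = √(-39) = I*√39 ≈ 6.245*I)
-3 + 139*B = -3 + 139*(I*√39) = -3 + 139*I*√39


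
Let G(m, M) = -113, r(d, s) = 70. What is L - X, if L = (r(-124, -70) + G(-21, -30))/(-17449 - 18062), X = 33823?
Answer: -1201088510/35511 ≈ -33823.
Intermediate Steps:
L = 43/35511 (L = (70 - 113)/(-17449 - 18062) = -43/(-35511) = -43*(-1/35511) = 43/35511 ≈ 0.0012109)
L - X = 43/35511 - 1*33823 = 43/35511 - 33823 = -1201088510/35511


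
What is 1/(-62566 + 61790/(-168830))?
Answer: -16883/1056307957 ≈ -1.5983e-5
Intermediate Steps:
1/(-62566 + 61790/(-168830)) = 1/(-62566 + 61790*(-1/168830)) = 1/(-62566 - 6179/16883) = 1/(-1056307957/16883) = -16883/1056307957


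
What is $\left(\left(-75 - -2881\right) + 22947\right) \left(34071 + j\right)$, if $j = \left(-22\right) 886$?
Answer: $375452987$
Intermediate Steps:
$j = -19492$
$\left(\left(-75 - -2881\right) + 22947\right) \left(34071 + j\right) = \left(\left(-75 - -2881\right) + 22947\right) \left(34071 - 19492\right) = \left(\left(-75 + 2881\right) + 22947\right) 14579 = \left(2806 + 22947\right) 14579 = 25753 \cdot 14579 = 375452987$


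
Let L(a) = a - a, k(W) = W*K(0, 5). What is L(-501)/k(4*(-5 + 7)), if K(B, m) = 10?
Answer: 0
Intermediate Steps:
k(W) = 10*W (k(W) = W*10 = 10*W)
L(a) = 0
L(-501)/k(4*(-5 + 7)) = 0/((10*(4*(-5 + 7)))) = 0/((10*(4*2))) = 0/((10*8)) = 0/80 = 0*(1/80) = 0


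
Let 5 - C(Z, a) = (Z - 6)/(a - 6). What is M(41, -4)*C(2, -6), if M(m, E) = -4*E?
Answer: 224/3 ≈ 74.667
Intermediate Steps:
C(Z, a) = 5 - (-6 + Z)/(-6 + a) (C(Z, a) = 5 - (Z - 6)/(a - 6) = 5 - (-6 + Z)/(-6 + a))
M(41, -4)*C(2, -6) = (-4*(-4))*((-24 - 1*2 + 5*(-6))/(-6 - 6)) = 16*((-24 - 2 - 30)/(-12)) = 16*(-1/12*(-56)) = 16*(14/3) = 224/3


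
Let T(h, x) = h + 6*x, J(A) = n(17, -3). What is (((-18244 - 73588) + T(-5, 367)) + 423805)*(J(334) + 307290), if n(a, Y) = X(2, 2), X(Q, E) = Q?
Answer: 102687767640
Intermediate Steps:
n(a, Y) = 2
J(A) = 2
(((-18244 - 73588) + T(-5, 367)) + 423805)*(J(334) + 307290) = (((-18244 - 73588) + (-5 + 6*367)) + 423805)*(2 + 307290) = ((-91832 + (-5 + 2202)) + 423805)*307292 = ((-91832 + 2197) + 423805)*307292 = (-89635 + 423805)*307292 = 334170*307292 = 102687767640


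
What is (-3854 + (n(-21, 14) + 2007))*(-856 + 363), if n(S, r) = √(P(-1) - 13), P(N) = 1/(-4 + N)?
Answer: 910571 - 493*I*√330/5 ≈ 9.1057e+5 - 1791.2*I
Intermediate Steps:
n(S, r) = I*√330/5 (n(S, r) = √(1/(-4 - 1) - 13) = √(1/(-5) - 13) = √(-⅕ - 13) = √(-66/5) = I*√330/5)
(-3854 + (n(-21, 14) + 2007))*(-856 + 363) = (-3854 + (I*√330/5 + 2007))*(-856 + 363) = (-3854 + (2007 + I*√330/5))*(-493) = (-1847 + I*√330/5)*(-493) = 910571 - 493*I*√330/5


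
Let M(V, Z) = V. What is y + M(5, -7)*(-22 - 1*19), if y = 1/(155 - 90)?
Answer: -13324/65 ≈ -204.98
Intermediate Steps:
y = 1/65 ≈ 0.015385
y + M(5, -7)*(-22 - 1*19) = 1/65 + 5*(-22 - 1*19) = 1/65 + 5*(-22 - 19) = 1/65 + 5*(-41) = 1/65 - 205 = -13324/65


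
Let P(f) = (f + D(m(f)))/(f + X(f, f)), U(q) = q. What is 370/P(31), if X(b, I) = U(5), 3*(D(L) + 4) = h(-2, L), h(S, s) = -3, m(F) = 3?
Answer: 6660/13 ≈ 512.31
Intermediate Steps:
D(L) = -5 (D(L) = -4 + (⅓)*(-3) = -4 - 1 = -5)
X(b, I) = 5
P(f) = (-5 + f)/(5 + f) (P(f) = (f - 5)/(f + 5) = (-5 + f)/(5 + f))
370/P(31) = 370/(((-5 + 31)/(5 + 31))) = 370/((26/36)) = 370/(((1/36)*26)) = 370/(13/18) = 370*(18/13) = 6660/13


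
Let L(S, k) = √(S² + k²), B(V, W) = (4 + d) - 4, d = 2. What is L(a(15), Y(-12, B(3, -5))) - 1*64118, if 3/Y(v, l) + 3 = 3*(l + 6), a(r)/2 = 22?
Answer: -64118 + √94865/7 ≈ -64074.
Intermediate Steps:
a(r) = 44 (a(r) = 2*22 = 44)
B(V, W) = 2 (B(V, W) = (4 + 2) - 4 = 6 - 4 = 2)
Y(v, l) = 3/(15 + 3*l) (Y(v, l) = 3/(-3 + 3*(l + 6)) = 3/(-3 + 3*(6 + l)) = 3/(-3 + (18 + 3*l)) = 3/(15 + 3*l))
L(a(15), Y(-12, B(3, -5))) - 1*64118 = √(44² + (1/(5 + 2))²) - 1*64118 = √(1936 + (1/7)²) - 64118 = √(1936 + (⅐)²) - 64118 = √(1936 + 1/49) - 64118 = √(94865/49) - 64118 = √94865/7 - 64118 = -64118 + √94865/7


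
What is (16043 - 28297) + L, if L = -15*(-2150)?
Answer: 19996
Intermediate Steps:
L = 32250
(16043 - 28297) + L = (16043 - 28297) + 32250 = -12254 + 32250 = 19996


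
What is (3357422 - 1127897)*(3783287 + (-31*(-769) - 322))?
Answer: 8487364688100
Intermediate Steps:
(3357422 - 1127897)*(3783287 + (-31*(-769) - 322)) = 2229525*(3783287 + (23839 - 322)) = 2229525*(3783287 + 23517) = 2229525*3806804 = 8487364688100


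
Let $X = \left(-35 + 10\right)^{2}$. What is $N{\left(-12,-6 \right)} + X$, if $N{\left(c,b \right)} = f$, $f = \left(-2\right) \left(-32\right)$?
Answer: $689$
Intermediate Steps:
$f = 64$
$N{\left(c,b \right)} = 64$
$X = 625$ ($X = \left(-25\right)^{2} = 625$)
$N{\left(-12,-6 \right)} + X = 64 + 625 = 689$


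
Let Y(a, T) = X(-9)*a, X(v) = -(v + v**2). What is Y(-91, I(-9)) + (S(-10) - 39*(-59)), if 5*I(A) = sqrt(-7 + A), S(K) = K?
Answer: 8843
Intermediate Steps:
X(v) = -v - v**2
I(A) = sqrt(-7 + A)/5
Y(a, T) = -72*a (Y(a, T) = (-1*(-9)*(1 - 9))*a = (-1*(-9)*(-8))*a = -72*a)
Y(-91, I(-9)) + (S(-10) - 39*(-59)) = -72*(-91) + (-10 - 39*(-59)) = 6552 + (-10 + 2301) = 6552 + 2291 = 8843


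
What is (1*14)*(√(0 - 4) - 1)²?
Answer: -42 - 56*I ≈ -42.0 - 56.0*I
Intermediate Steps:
(1*14)*(√(0 - 4) - 1)² = 14*(√(-4) - 1)² = 14*(2*I - 1)² = 14*(-1 + 2*I)²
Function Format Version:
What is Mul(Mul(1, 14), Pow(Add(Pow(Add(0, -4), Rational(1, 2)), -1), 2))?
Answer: Add(-42, Mul(-56, I)) ≈ Add(-42.000, Mul(-56.000, I))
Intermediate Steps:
Mul(Mul(1, 14), Pow(Add(Pow(Add(0, -4), Rational(1, 2)), -1), 2)) = Mul(14, Pow(Add(Pow(-4, Rational(1, 2)), -1), 2)) = Mul(14, Pow(Add(Mul(2, I), -1), 2)) = Mul(14, Pow(Add(-1, Mul(2, I)), 2))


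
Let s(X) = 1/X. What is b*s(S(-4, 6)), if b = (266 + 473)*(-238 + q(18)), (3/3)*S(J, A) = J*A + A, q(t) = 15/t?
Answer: 1051597/108 ≈ 9737.0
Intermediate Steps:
S(J, A) = A + A*J (S(J, A) = J*A + A = A*J + A = A + A*J)
b = -1051597/6 (b = (266 + 473)*(-238 + 15/18) = 739*(-238 + 15*(1/18)) = 739*(-238 + ⅚) = 739*(-1423/6) = -1051597/6 ≈ -1.7527e+5)
b*s(S(-4, 6)) = -1051597*1/(6*(1 - 4))/6 = -1051597/(6*(6*(-3))) = -1051597/6/(-18) = -1051597/6*(-1/18) = 1051597/108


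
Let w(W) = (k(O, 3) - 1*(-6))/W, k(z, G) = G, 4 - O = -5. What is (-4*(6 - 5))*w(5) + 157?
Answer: 749/5 ≈ 149.80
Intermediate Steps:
O = 9 (O = 4 - 1*(-5) = 4 + 5 = 9)
w(W) = 9/W (w(W) = (3 - 1*(-6))/W = (3 + 6)/W = 9/W)
(-4*(6 - 5))*w(5) + 157 = (-4*(6 - 5))*(9/5) + 157 = (-4*1)*(9*(1/5)) + 157 = -4*9/5 + 157 = -36/5 + 157 = 749/5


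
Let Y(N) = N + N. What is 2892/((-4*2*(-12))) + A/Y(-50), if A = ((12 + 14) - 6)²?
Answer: 209/8 ≈ 26.125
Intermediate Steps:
Y(N) = 2*N
A = 400 (A = (26 - 6)² = 20² = 400)
2892/((-4*2*(-12))) + A/Y(-50) = 2892/((-4*2*(-12))) + 400/((2*(-50))) = 2892/((-8*(-12))) + 400/(-100) = 2892/96 + 400*(-1/100) = 2892*(1/96) - 4 = 241/8 - 4 = 209/8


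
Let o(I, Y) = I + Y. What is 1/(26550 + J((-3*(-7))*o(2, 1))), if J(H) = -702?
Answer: 1/25848 ≈ 3.8688e-5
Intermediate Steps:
1/(26550 + J((-3*(-7))*o(2, 1))) = 1/(26550 - 702) = 1/25848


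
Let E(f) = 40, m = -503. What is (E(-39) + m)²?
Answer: 214369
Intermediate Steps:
(E(-39) + m)² = (40 - 503)² = (-463)² = 214369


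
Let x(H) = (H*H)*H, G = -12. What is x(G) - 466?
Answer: -2194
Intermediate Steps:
x(H) = H³ (x(H) = H²*H = H³)
x(G) - 466 = (-12)³ - 466 = -1728 - 466 = -2194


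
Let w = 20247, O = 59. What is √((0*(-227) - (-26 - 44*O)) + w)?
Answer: 33*√21 ≈ 151.23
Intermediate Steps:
√((0*(-227) - (-26 - 44*O)) + w) = √((0*(-227) - (-26 - 44*59)) + 20247) = √((0 - (-26 - 2596)) + 20247) = √((0 - 1*(-2622)) + 20247) = √((0 + 2622) + 20247) = √(2622 + 20247) = √22869 = 33*√21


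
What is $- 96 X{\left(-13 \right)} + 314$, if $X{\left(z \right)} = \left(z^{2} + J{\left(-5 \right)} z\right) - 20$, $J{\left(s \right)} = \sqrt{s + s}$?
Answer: $-13990 + 1248 i \sqrt{10} \approx -13990.0 + 3946.5 i$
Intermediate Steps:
$J{\left(s \right)} = \sqrt{2} \sqrt{s}$ ($J{\left(s \right)} = \sqrt{2 s} = \sqrt{2} \sqrt{s}$)
$X{\left(z \right)} = -20 + z^{2} + i z \sqrt{10}$ ($X{\left(z \right)} = \left(z^{2} + \sqrt{2} \sqrt{-5} z\right) - 20 = \left(z^{2} + \sqrt{2} i \sqrt{5} z\right) - 20 = \left(z^{2} + i \sqrt{10} z\right) - 20 = \left(z^{2} + i z \sqrt{10}\right) - 20 = -20 + z^{2} + i z \sqrt{10}$)
$- 96 X{\left(-13 \right)} + 314 = - 96 \left(-20 + \left(-13\right)^{2} + i \left(-13\right) \sqrt{10}\right) + 314 = - 96 \left(-20 + 169 - 13 i \sqrt{10}\right) + 314 = - 96 \left(149 - 13 i \sqrt{10}\right) + 314 = \left(-14304 + 1248 i \sqrt{10}\right) + 314 = -13990 + 1248 i \sqrt{10}$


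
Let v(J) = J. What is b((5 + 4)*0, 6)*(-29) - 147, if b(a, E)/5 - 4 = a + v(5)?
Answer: -1452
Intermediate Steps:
b(a, E) = 45 + 5*a (b(a, E) = 20 + 5*(a + 5) = 20 + 5*(5 + a) = 20 + (25 + 5*a) = 45 + 5*a)
b((5 + 4)*0, 6)*(-29) - 147 = (45 + 5*((5 + 4)*0))*(-29) - 147 = (45 + 5*(9*0))*(-29) - 147 = (45 + 5*0)*(-29) - 147 = (45 + 0)*(-29) - 147 = 45*(-29) - 147 = -1305 - 147 = -1452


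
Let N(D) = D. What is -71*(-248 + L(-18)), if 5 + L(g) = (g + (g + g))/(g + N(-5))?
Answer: 409315/23 ≈ 17796.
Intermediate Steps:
L(g) = -5 + 3*g/(-5 + g) (L(g) = -5 + (g + (g + g))/(g - 5) = -5 + (g + 2*g)/(-5 + g) = -5 + (3*g)/(-5 + g) = -5 + 3*g/(-5 + g))
-71*(-248 + L(-18)) = -71*(-248 + (25 - 2*(-18))/(-5 - 18)) = -71*(-248 + (25 + 36)/(-23)) = -71*(-248 - 1/23*61) = -71*(-248 - 61/23) = -71*(-5765/23) = 409315/23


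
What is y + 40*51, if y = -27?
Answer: 2013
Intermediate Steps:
y + 40*51 = -27 + 40*51 = -27 + 2040 = 2013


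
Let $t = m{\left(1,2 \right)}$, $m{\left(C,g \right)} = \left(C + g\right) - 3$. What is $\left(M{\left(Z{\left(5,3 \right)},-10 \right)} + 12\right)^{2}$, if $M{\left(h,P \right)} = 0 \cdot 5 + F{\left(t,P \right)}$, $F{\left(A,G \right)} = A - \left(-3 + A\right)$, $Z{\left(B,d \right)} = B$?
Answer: $225$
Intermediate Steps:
$m{\left(C,g \right)} = -3 + C + g$
$t = 0$ ($t = -3 + 1 + 2 = 0$)
$F{\left(A,G \right)} = 3$
$M{\left(h,P \right)} = 3$ ($M{\left(h,P \right)} = 0 \cdot 5 + 3 = 0 + 3 = 3$)
$\left(M{\left(Z{\left(5,3 \right)},-10 \right)} + 12\right)^{2} = \left(3 + 12\right)^{2} = 15^{2} = 225$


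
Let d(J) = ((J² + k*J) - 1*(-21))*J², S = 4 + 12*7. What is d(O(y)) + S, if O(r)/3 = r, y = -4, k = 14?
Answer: -344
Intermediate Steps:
O(r) = 3*r
S = 88 (S = 4 + 84 = 88)
d(J) = J²*(21 + J² + 14*J) (d(J) = ((J² + 14*J) - 1*(-21))*J² = ((J² + 14*J) + 21)*J² = (21 + J² + 14*J)*J² = J²*(21 + J² + 14*J))
d(O(y)) + S = (3*(-4))²*(21 + (3*(-4))² + 14*(3*(-4))) + 88 = (-12)²*(21 + (-12)² + 14*(-12)) + 88 = 144*(21 + 144 - 168) + 88 = 144*(-3) + 88 = -432 + 88 = -344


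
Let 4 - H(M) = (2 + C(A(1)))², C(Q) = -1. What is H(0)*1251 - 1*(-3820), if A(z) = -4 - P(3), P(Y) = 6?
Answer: 7573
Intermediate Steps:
A(z) = -10 (A(z) = -4 - 1*6 = -4 - 6 = -10)
H(M) = 3 (H(M) = 4 - (2 - 1)² = 4 - 1*1² = 4 - 1*1 = 4 - 1 = 3)
H(0)*1251 - 1*(-3820) = 3*1251 - 1*(-3820) = 3753 + 3820 = 7573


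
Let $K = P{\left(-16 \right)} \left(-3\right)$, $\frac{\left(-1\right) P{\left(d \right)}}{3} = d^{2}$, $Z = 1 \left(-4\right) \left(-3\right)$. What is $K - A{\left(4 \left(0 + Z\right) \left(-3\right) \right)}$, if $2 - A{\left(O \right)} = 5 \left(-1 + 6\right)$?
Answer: $2327$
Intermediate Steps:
$Z = 12$ ($Z = \left(-4\right) \left(-3\right) = 12$)
$A{\left(O \right)} = -23$ ($A{\left(O \right)} = 2 - 5 \left(-1 + 6\right) = 2 - 5 \cdot 5 = 2 - 25 = -23$)
$P{\left(d \right)} = - 3 d^{2}$
$K = 2304$ ($K = - 3 \left(-16\right)^{2} \left(-3\right) = \left(-3\right) 256 \left(-3\right) = \left(-768\right) \left(-3\right) = 2304$)
$K - A{\left(4 \left(0 + Z\right) \left(-3\right) \right)} = 2304 - -23 = 2304 + 23 = 2327$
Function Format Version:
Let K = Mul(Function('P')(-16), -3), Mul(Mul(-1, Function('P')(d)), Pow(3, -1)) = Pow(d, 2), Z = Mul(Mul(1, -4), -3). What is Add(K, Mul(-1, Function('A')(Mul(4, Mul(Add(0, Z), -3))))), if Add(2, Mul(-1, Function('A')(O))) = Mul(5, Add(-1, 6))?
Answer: 2327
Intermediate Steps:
Z = 12 (Z = Mul(-4, -3) = 12)
Function('A')(O) = -23 (Function('A')(O) = Add(2, Mul(-1, Mul(5, Add(-1, 6)))) = Add(2, Mul(-1, Mul(5, 5))) = Add(2, Mul(-1, 25)) = Add(2, -25) = -23)
Function('P')(d) = Mul(-3, Pow(d, 2))
K = 2304 (K = Mul(Mul(-3, Pow(-16, 2)), -3) = Mul(Mul(-3, 256), -3) = Mul(-768, -3) = 2304)
Add(K, Mul(-1, Function('A')(Mul(4, Mul(Add(0, Z), -3))))) = Add(2304, Mul(-1, -23)) = Add(2304, 23) = 2327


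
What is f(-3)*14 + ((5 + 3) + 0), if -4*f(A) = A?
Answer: 37/2 ≈ 18.500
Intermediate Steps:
f(A) = -A/4
f(-3)*14 + ((5 + 3) + 0) = -1/4*(-3)*14 + ((5 + 3) + 0) = (3/4)*14 + (8 + 0) = 21/2 + 8 = 37/2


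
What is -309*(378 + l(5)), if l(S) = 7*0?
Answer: -116802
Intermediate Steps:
l(S) = 0
-309*(378 + l(5)) = -309*(378 + 0) = -309*378 = -116802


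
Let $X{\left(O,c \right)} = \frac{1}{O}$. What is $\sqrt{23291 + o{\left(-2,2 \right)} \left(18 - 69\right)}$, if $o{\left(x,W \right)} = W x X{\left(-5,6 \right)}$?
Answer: $\frac{\sqrt{581255}}{5} \approx 152.48$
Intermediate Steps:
$o{\left(x,W \right)} = - \frac{W x}{5}$ ($o{\left(x,W \right)} = \frac{W x}{-5} = W x \left(- \frac{1}{5}\right) = - \frac{W x}{5}$)
$\sqrt{23291 + o{\left(-2,2 \right)} \left(18 - 69\right)} = \sqrt{23291 + \left(- \frac{1}{5}\right) 2 \left(-2\right) \left(18 - 69\right)} = \sqrt{23291 + \frac{4}{5} \left(-51\right)} = \sqrt{23291 - \frac{204}{5}} = \sqrt{\frac{116251}{5}} = \frac{\sqrt{581255}}{5}$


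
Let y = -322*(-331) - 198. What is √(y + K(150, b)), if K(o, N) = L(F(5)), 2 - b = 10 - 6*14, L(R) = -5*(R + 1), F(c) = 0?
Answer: 7*√2171 ≈ 326.16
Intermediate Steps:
L(R) = -5 - 5*R (L(R) = -5*(1 + R) = -5 - 5*R)
y = 106384 (y = 106582 - 198 = 106384)
b = 76 (b = 2 - (10 - 6*14) = 2 - (10 - 84) = 2 - 1*(-74) = 2 + 74 = 76)
K(o, N) = -5 (K(o, N) = -5 - 5*0 = -5 + 0 = -5)
√(y + K(150, b)) = √(106384 - 5) = √106379 = 7*√2171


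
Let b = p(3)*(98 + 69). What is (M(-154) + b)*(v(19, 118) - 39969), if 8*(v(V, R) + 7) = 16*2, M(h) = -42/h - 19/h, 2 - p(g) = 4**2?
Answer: 7194780126/77 ≈ 9.3439e+7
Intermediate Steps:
p(g) = -14 (p(g) = 2 - 1*4**2 = 2 - 1*16 = 2 - 16 = -14)
b = -2338 (b = -14*(98 + 69) = -14*167 = -2338)
M(h) = -61/h
v(V, R) = -3 (v(V, R) = -7 + (16*2)/8 = -7 + (1/8)*32 = -7 + 4 = -3)
(M(-154) + b)*(v(19, 118) - 39969) = (-61/(-154) - 2338)*(-3 - 39969) = (-61*(-1/154) - 2338)*(-39972) = (61/154 - 2338)*(-39972) = -359991/154*(-39972) = 7194780126/77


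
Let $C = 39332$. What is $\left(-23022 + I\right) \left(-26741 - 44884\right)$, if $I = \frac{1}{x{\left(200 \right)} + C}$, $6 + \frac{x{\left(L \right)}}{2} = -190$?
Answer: $\frac{4280676142225}{2596} \approx 1.649 \cdot 10^{9}$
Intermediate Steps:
$x{\left(L \right)} = -392$ ($x{\left(L \right)} = -12 + 2 \left(-190\right) = -12 - 380 = -392$)
$I = \frac{1}{38940}$ ($I = \frac{1}{-392 + 39332} = \frac{1}{38940} \approx 2.5681 \cdot 10^{-5}$)
$\left(-23022 + I\right) \left(-26741 - 44884\right) = \left(-23022 + \frac{1}{38940}\right) \left(-26741 - 44884\right) = \left(- \frac{896476679}{38940}\right) \left(-71625\right) = \frac{4280676142225}{2596}$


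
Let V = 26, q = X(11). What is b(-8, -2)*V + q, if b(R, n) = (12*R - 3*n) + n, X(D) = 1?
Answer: -2391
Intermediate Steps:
b(R, n) = -2*n + 12*R (b(R, n) = (-3*n + 12*R) + n = -2*n + 12*R)
q = 1
b(-8, -2)*V + q = (-2*(-2) + 12*(-8))*26 + 1 = (4 - 96)*26 + 1 = -92*26 + 1 = -2392 + 1 = -2391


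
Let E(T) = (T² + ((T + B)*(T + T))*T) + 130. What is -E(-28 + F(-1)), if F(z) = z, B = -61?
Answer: 150409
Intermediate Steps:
E(T) = 130 + T² + 2*T²*(-61 + T) (E(T) = (T² + ((T - 61)*(T + T))*T) + 130 = (T² + ((-61 + T)*(2*T))*T) + 130 = (T² + (2*T*(-61 + T))*T) + 130 = (T² + 2*T²*(-61 + T)) + 130 = 130 + T² + 2*T²*(-61 + T))
-E(-28 + F(-1)) = -(130 - 121*(-28 - 1)² + 2*(-28 - 1)³) = -(130 - 121*(-29)² + 2*(-29)³) = -(130 - 121*841 + 2*(-24389)) = -(130 - 101761 - 48778) = -1*(-150409) = 150409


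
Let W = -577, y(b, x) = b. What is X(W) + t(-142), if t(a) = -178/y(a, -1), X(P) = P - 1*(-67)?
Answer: -36121/71 ≈ -508.75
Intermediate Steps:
X(P) = 67 + P (X(P) = P + 67 = 67 + P)
t(a) = -178/a
X(W) + t(-142) = (67 - 577) - 178/(-142) = -510 - 178*(-1/142) = -510 + 89/71 = -36121/71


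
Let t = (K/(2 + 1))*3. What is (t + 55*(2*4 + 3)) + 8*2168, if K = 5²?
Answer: 17974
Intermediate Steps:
K = 25
t = 25 (t = (25/(2 + 1))*3 = (25/3)*3 = 25)
(t + 55*(2*4 + 3)) + 8*2168 = (25 + 55*(2*4 + 3)) + 8*2168 = (25 + 55*(8 + 3)) + 17344 = (25 + 55*11) + 17344 = (25 + 605) + 17344 = 630 + 17344 = 17974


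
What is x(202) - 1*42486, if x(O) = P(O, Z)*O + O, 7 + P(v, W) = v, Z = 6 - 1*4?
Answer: -2894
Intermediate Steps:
Z = 2 (Z = 6 - 4 = 2)
P(v, W) = -7 + v
x(O) = O + O*(-7 + O) (x(O) = (-7 + O)*O + O = O*(-7 + O) + O = O + O*(-7 + O))
x(202) - 1*42486 = 202*(-6 + 202) - 1*42486 = 202*196 - 42486 = 39592 - 42486 = -2894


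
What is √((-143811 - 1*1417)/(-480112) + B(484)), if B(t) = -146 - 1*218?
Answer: I*√1309922127195/60014 ≈ 19.071*I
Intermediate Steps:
B(t) = -364 (B(t) = -146 - 218 = -364)
√((-143811 - 1*1417)/(-480112) + B(484)) = √((-143811 - 1*1417)/(-480112) - 364) = √((-143811 - 1417)*(-1/480112) - 364) = √(-145228*(-1/480112) - 364) = √(36307/120028 - 364) = √(-43653885/120028) = I*√1309922127195/60014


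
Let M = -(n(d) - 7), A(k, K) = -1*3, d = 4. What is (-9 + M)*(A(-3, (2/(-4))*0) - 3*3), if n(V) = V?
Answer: 72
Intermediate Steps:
A(k, K) = -3
M = 3 (M = -(4 - 7) = -1*(-3) = 3)
(-9 + M)*(A(-3, (2/(-4))*0) - 3*3) = (-9 + 3)*(-3 - 3*3) = -6*(-3 - 9) = -6*(-12) = 72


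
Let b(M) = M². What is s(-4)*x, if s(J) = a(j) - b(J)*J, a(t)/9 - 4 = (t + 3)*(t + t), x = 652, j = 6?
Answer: 698944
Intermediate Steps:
a(t) = 36 + 18*t*(3 + t) (a(t) = 36 + 9*((t + 3)*(t + t)) = 36 + 9*((3 + t)*(2*t)) = 36 + 9*(2*t*(3 + t)) = 36 + 18*t*(3 + t))
s(J) = 1008 - J³ (s(J) = (36 + 18*6² + 54*6) - J²*J = (36 + 18*36 + 324) - J³ = (36 + 648 + 324) - J³ = 1008 - J³)
s(-4)*x = (1008 - 1*(-4)³)*652 = (1008 - 1*(-64))*652 = (1008 + 64)*652 = 1072*652 = 698944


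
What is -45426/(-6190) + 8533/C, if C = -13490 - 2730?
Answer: 13679809/2008036 ≈ 6.8125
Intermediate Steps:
C = -16220
-45426/(-6190) + 8533/C = -45426/(-6190) + 8533/(-16220) = -45426*(-1/6190) + 8533*(-1/16220) = 22713/3095 - 8533/16220 = 13679809/2008036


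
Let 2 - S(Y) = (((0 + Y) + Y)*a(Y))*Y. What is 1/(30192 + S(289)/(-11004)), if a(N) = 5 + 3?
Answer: 5502/166784551 ≈ 3.2989e-5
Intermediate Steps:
a(N) = 8
S(Y) = 2 - 16*Y**2 (S(Y) = 2 - ((0 + Y) + Y)*8*Y = 2 - (Y + Y)*8*Y = 2 - (2*Y)*8*Y = 2 - 16*Y*Y = 2 - 16*Y**2)
1/(30192 + S(289)/(-11004)) = 1/(30192 + (2 - 16*289**2)/(-11004)) = 1/(30192 + (2 - 16*83521)*(-1/11004)) = 1/(30192 + (2 - 1336336)*(-1/11004)) = 1/(30192 - 1336334*(-1/11004)) = 1/(30192 + 668167/5502) = 1/(166784551/5502) = 5502/166784551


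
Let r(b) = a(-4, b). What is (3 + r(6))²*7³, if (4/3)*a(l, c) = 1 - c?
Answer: 3087/16 ≈ 192.94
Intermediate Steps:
a(l, c) = ¾ - 3*c/4 (a(l, c) = 3*(1 - c)/4 = ¾ - 3*c/4)
r(b) = ¾ - 3*b/4
(3 + r(6))²*7³ = (3 + (¾ - ¾*6))²*7³ = (3 + (¾ - 9/2))²*343 = (3 - 15/4)²*343 = (-¾)²*343 = (9/16)*343 = 3087/16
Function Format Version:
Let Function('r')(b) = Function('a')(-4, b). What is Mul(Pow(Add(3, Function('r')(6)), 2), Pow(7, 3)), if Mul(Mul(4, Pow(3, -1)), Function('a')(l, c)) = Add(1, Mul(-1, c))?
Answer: Rational(3087, 16) ≈ 192.94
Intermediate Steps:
Function('a')(l, c) = Add(Rational(3, 4), Mul(Rational(-3, 4), c)) (Function('a')(l, c) = Mul(Rational(3, 4), Add(1, Mul(-1, c))) = Add(Rational(3, 4), Mul(Rational(-3, 4), c)))
Function('r')(b) = Add(Rational(3, 4), Mul(Rational(-3, 4), b))
Mul(Pow(Add(3, Function('r')(6)), 2), Pow(7, 3)) = Mul(Pow(Add(3, Add(Rational(3, 4), Mul(Rational(-3, 4), 6))), 2), Pow(7, 3)) = Mul(Pow(Add(3, Add(Rational(3, 4), Rational(-9, 2))), 2), 343) = Mul(Pow(Add(3, Rational(-15, 4)), 2), 343) = Mul(Pow(Rational(-3, 4), 2), 343) = Mul(Rational(9, 16), 343) = Rational(3087, 16)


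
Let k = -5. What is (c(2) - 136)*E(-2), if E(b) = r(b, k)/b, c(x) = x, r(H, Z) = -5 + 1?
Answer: -268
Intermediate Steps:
r(H, Z) = -4
E(b) = -4/b
(c(2) - 136)*E(-2) = (2 - 136)*(-4/(-2)) = -(-536)*(-1)/2 = -134*2 = -268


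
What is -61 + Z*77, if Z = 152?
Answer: 11643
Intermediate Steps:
-61 + Z*77 = -61 + 152*77 = -61 + 11704 = 11643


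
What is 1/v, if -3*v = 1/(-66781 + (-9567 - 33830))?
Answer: 330534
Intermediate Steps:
v = 1/330534 (v = -1/(3*(-66781 + (-9567 - 33830))) = -1/(3*(-66781 - 43397)) = -1/3/(-110178) = -1/3*(-1/110178) = 1/330534 ≈ 3.0254e-6)
1/v = 1/(1/330534) = 330534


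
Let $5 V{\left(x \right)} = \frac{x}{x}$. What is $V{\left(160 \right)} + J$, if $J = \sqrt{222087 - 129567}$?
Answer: $\frac{1}{5} + 6 \sqrt{2570} \approx 304.37$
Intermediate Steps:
$V{\left(x \right)} = \frac{1}{5}$ ($V{\left(x \right)} = \frac{x \frac{1}{x}}{5} = \frac{1}{5} \cdot 1 = \frac{1}{5}$)
$J = 6 \sqrt{2570}$ ($J = \sqrt{92520} = 6 \sqrt{2570} \approx 304.17$)
$V{\left(160 \right)} + J = \frac{1}{5} + 6 \sqrt{2570}$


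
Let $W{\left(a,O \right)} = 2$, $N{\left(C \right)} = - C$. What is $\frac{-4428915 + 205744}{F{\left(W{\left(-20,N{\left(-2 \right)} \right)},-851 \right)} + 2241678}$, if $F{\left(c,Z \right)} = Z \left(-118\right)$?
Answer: $- \frac{4223171}{2342096} \approx -1.8032$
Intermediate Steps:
$F{\left(c,Z \right)} = - 118 Z$
$\frac{-4428915 + 205744}{F{\left(W{\left(-20,N{\left(-2 \right)} \right)},-851 \right)} + 2241678} = \frac{-4428915 + 205744}{\left(-118\right) \left(-851\right) + 2241678} = - \frac{4223171}{100418 + 2241678} = - \frac{4223171}{2342096}$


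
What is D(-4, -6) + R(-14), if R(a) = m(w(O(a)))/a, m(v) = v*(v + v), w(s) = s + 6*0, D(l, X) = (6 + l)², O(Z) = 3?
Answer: 19/7 ≈ 2.7143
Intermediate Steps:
w(s) = s (w(s) = s + 0 = s)
m(v) = 2*v² (m(v) = v*(2*v) = 2*v²)
R(a) = 18/a (R(a) = (2*3²)/a = (2*9)/a = 18/a)
D(-4, -6) + R(-14) = (6 - 4)² + 18/(-14) = 2² + 18*(-1/14) = 4 - 9/7 = 19/7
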